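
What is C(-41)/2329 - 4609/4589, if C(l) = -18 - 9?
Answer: -10858264/10687781 ≈ -1.0160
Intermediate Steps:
C(l) = -27
C(-41)/2329 - 4609/4589 = -27/2329 - 4609/4589 = -10858264/10687781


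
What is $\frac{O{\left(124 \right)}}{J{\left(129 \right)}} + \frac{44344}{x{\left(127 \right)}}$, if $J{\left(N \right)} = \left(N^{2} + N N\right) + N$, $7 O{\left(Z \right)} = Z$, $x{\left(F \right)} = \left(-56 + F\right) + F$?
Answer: $\frac{1728511040}{7717941} \approx 223.96$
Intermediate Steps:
$x{\left(F \right)} = -56 + 2 F$
$O{\left(Z \right)} = \frac{Z}{7}$
$J{\left(N \right)} = N + 2 N^{2}$ ($J{\left(N \right)} = \left(N^{2} + N^{2}\right) + N = 2 N^{2} + N = N + 2 N^{2}$)
$\frac{O{\left(124 \right)}}{J{\left(129 \right)}} + \frac{44344}{x{\left(127 \right)}} = \frac{\frac{1}{7} \cdot 124}{129 \left(1 + 2 \cdot 129\right)} + \frac{44344}{-56 + 2 \cdot 127} = \frac{124}{7 \cdot 129 \left(1 + 258\right)} + \frac{44344}{-56 + 254} = \frac{124}{7 \cdot 129 \cdot 259} + \frac{44344}{198} = \frac{124}{7 \cdot 33411} + 44344 \cdot \frac{1}{198} = \frac{124}{7} \cdot \frac{1}{33411} + \frac{22172}{99} = \frac{124}{233877} + \frac{22172}{99} = \frac{1728511040}{7717941}$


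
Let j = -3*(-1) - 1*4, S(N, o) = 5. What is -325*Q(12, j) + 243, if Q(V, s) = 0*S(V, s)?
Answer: 243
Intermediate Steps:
j = -1 (j = 3 - 4 = -1)
Q(V, s) = 0 (Q(V, s) = 0*5 = 0)
-325*Q(12, j) + 243 = -325*0 + 243 = 0 + 243 = 243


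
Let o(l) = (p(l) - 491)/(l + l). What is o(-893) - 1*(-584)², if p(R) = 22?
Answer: -609125547/1786 ≈ -3.4106e+5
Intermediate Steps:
o(l) = -469/(2*l) (o(l) = (22 - 491)/(l + l) = -469*1/(2*l) = -469/(2*l))
o(-893) - 1*(-584)² = -469/2/(-893) - 1*(-584)² = -469/2*(-1/893) - 1*341056 = 469/1786 - 341056 = -609125547/1786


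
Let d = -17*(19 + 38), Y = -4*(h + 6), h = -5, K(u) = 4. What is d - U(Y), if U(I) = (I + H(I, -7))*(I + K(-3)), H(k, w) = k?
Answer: -969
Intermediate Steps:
Y = -4 (Y = -4*(-5 + 6) = -4*1 = -4)
d = -969 (d = -17*57 = -969)
U(I) = 2*I*(4 + I) (U(I) = (I + I)*(I + 4) = (2*I)*(4 + I) = 2*I*(4 + I))
d - U(Y) = -969 - 2*(-4)*(4 - 4) = -969 - 2*(-4)*0 = -969 - 1*0 = -969 + 0 = -969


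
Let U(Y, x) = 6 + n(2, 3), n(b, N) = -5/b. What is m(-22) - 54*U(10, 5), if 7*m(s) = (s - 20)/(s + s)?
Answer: -4155/22 ≈ -188.86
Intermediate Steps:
m(s) = (-20 + s)/(14*s) (m(s) = ((s - 20)/(s + s))/7 = ((-20 + s)/((2*s)))/7 = ((-20 + s)*(1/(2*s)))/7 = ((-20 + s)/(2*s))/7 = (-20 + s)/(14*s))
U(Y, x) = 7/2 (U(Y, x) = 6 - 5/2 = 7/2)
m(-22) - 54*U(10, 5) = (1/14)*(-20 - 22)/(-22) - 54*7/2 = (1/14)*(-1/22)*(-42) - 189 = 3/22 - 189 = -4155/22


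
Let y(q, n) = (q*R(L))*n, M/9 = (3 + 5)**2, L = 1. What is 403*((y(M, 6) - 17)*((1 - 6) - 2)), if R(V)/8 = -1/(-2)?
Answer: -38949547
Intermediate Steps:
R(V) = 4 (R(V) = 8*(-1/(-2)) = 8*(-1*(-1/2)) = 8*(1/2) = 4)
M = 576 (M = 9*(3 + 5)**2 = 9*8**2 = 9*64 = 576)
y(q, n) = 4*n*q (y(q, n) = (q*4)*n = (4*q)*n = 4*n*q)
403*((y(M, 6) - 17)*((1 - 6) - 2)) = 403*((4*6*576 - 17)*((1 - 6) - 2)) = 403*((13824 - 17)*(-5 - 2)) = 403*(13807*(-7)) = 403*(-96649) = -38949547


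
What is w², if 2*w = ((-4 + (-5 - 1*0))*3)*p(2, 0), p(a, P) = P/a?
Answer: 0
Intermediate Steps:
w = 0 (w = (((-4 + (-5 - 1*0))*3)*(0/2))/2 = (((-4 + (-5 + 0))*3)*(0*(½)))/2 = (((-4 - 5)*3)*0)/2 = (-9*3*0)/2 = (-27*0)/2 = (½)*0 = 0)
w² = 0² = 0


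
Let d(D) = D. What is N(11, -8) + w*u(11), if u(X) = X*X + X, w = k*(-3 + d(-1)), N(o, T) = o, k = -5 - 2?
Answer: 3707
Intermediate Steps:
k = -7
w = 28 (w = -7*(-3 - 1) = -7*(-4) = 28)
u(X) = X + X**2 (u(X) = X**2 + X = X + X**2)
N(11, -8) + w*u(11) = 11 + 28*(11*(1 + 11)) = 11 + 28*(11*12) = 11 + 28*132 = 11 + 3696 = 3707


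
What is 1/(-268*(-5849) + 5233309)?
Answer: 1/6800841 ≈ 1.4704e-7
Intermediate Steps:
1/(-268*(-5849) + 5233309) = 1/(1567532 + 5233309) = 1/6800841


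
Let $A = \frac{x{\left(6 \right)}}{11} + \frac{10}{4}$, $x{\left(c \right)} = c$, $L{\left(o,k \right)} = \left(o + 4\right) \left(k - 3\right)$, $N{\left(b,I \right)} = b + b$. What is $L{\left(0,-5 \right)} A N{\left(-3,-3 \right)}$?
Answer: $\frac{6432}{11} \approx 584.73$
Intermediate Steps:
$N{\left(b,I \right)} = 2 b$
$L{\left(o,k \right)} = \left(-3 + k\right) \left(4 + o\right)$ ($L{\left(o,k \right)} = \left(4 + o\right) \left(-3 + k\right) = \left(-3 + k\right) \left(4 + o\right)$)
$A = \frac{67}{22}$ ($A = \frac{6}{11} + \frac{10}{4} = 6 \cdot \frac{1}{11} + 10 \cdot \frac{1}{4} = \frac{6}{11} + \frac{5}{2} = \frac{67}{22} \approx 3.0455$)
$L{\left(0,-5 \right)} A N{\left(-3,-3 \right)} = \left(-12 - 0 + 4 \left(-5\right) - 0\right) \frac{67}{22} \cdot 2 \left(-3\right) = \left(-12 + 0 - 20 + 0\right) \frac{67}{22} \left(-6\right) = \left(-32\right) \frac{67}{22} \left(-6\right) = \left(- \frac{1072}{11}\right) \left(-6\right) = \frac{6432}{11}$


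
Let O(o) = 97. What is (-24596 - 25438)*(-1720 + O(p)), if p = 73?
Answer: 81205182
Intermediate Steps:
(-24596 - 25438)*(-1720 + O(p)) = (-24596 - 25438)*(-1720 + 97) = -50034*(-1623) = 81205182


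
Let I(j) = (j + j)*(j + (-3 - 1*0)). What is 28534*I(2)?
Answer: -114136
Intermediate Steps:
I(j) = 2*j*(-3 + j) (I(j) = (2*j)*(j + (-3 + 0)) = (2*j)*(j - 3) = (2*j)*(-3 + j) = 2*j*(-3 + j))
28534*I(2) = 28534*(2*2*(-3 + 2)) = 28534*(2*2*(-1)) = 28534*(-4) = -114136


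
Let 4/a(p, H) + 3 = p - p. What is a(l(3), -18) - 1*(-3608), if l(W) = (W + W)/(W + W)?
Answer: 10820/3 ≈ 3606.7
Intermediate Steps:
l(W) = 1 (l(W) = (2*W)/((2*W)) = (2*W)*(1/(2*W)) = 1)
a(p, H) = -4/3 (a(p, H) = 4/(-3 + (p - p)) = 4/(-3 + 0) = 4/(-3) = 4*(-⅓) = -4/3)
a(l(3), -18) - 1*(-3608) = -4/3 - 1*(-3608) = -4/3 + 3608 = 10820/3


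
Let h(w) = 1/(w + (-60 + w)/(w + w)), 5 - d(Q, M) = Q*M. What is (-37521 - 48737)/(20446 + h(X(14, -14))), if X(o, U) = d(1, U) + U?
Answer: -43129/10222 ≈ -4.2192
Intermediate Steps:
d(Q, M) = 5 - M*Q (d(Q, M) = 5 - Q*M = 5 - M*Q)
X(o, U) = 5 (X(o, U) = (5 - 1*U*1) + U = (5 - U) + U = 5)
h(w) = 1/(w + (-60 + w)/(2*w)) (h(w) = 1/(w + (-60 + w)/((2*w))) = 1/(w + (-60 + w)*(1/(2*w))) = 1/(w + (-60 + w)/(2*w)))
(-37521 - 48737)/(20446 + h(X(14, -14))) = (-37521 - 48737)/(20446 + 2*5/(-60 + 5 + 2*5²)) = -86258/(20446 + 2*5/(-60 + 5 + 2*25)) = -86258/(20446 + 2*5/(-60 + 5 + 50)) = -86258/(20446 + 2*5/(-5)) = -86258/(20446 + 2*5*(-⅕)) = -86258/(20446 - 2) = -86258/20444 = -86258*1/20444 = -43129/10222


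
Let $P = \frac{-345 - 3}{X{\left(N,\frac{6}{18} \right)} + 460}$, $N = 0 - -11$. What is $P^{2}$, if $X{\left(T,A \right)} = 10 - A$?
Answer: $\frac{1089936}{1985281} \approx 0.54901$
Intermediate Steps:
$N = 11$ ($N = 0 + 11 = 11$)
$P = - \frac{1044}{1409}$ ($P = \frac{-345 - 3}{\left(10 - \frac{6}{18}\right) + 460} = - \frac{348}{\left(10 - 6 \cdot \frac{1}{18}\right) + 460} = - \frac{348}{\left(10 - \frac{1}{3}\right) + 460} = - \frac{348}{\frac{29}{3} + 460} = - \frac{348}{\frac{1409}{3}} = \left(-348\right) \frac{3}{1409} = - \frac{1044}{1409} \approx -0.74095$)
$P^{2} = \left(- \frac{1044}{1409}\right)^{2} = \frac{1089936}{1985281}$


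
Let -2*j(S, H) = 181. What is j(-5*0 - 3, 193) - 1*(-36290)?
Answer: 72399/2 ≈ 36200.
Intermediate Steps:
j(S, H) = -181/2 (j(S, H) = -1/2*181 = -181/2)
j(-5*0 - 3, 193) - 1*(-36290) = -181/2 - 1*(-36290) = -181/2 + 36290 = 72399/2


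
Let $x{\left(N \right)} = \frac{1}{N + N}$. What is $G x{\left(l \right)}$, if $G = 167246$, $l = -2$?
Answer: $- \frac{83623}{2} \approx -41812.0$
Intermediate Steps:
$x{\left(N \right)} = \frac{1}{2 N}$
$G x{\left(l \right)} = 167246 \frac{1}{2 \left(-2\right)} = 167246 \cdot \frac{1}{2} \left(- \frac{1}{2}\right) = 167246 \left(- \frac{1}{4}\right) = - \frac{83623}{2}$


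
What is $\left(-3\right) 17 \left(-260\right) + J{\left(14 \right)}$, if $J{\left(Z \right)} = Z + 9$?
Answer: $13283$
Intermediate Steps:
$J{\left(Z \right)} = 9 + Z$
$\left(-3\right) 17 \left(-260\right) + J{\left(14 \right)} = \left(-3\right) 17 \left(-260\right) + \left(9 + 14\right) = \left(-51\right) \left(-260\right) + 23 = 13260 + 23 = 13283$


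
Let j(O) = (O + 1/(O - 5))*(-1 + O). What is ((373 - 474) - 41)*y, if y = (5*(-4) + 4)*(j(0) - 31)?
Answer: -349888/5 ≈ -69978.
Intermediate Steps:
j(O) = (-1 + O)*(O + 1/(-5 + O)) (j(O) = (O + 1/(-5 + O))*(-1 + O) = (-1 + O)*(O + 1/(-5 + O)))
y = 2464/5 (y = (5*(-4) + 4)*((-1 + 0³ - 6*0² + 6*0)/(-5 + 0) - 31) = (-20 + 4)*((-1 + 0 - 6*0 + 0)/(-5) - 31) = -16*(-(-1 + 0 + 0 + 0)/5 - 31) = -16*(-⅕*(-1) - 31) = -16*(⅕ - 31) = -16*(-154/5) = 2464/5 ≈ 492.80)
((373 - 474) - 41)*y = ((373 - 474) - 41)*(2464/5) = (-101 - 41)*(2464/5) = -142*2464/5 = -349888/5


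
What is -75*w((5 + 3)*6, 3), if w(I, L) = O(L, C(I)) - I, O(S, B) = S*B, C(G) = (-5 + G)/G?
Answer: 54375/16 ≈ 3398.4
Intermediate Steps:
C(G) = (-5 + G)/G
O(S, B) = B*S
w(I, L) = -I + L*(-5 + I)/I (w(I, L) = ((-5 + I)/I)*L - I = L*(-5 + I)/I - I = -I + L*(-5 + I)/I)
-75*w((5 + 3)*6, 3) = -75*(3 - (5 + 3)*6 - 5*3/(5 + 3)*6) = -75*(3 - 8*6 - 5*3/8*6) = -75*(3 - 1*48 - 5*3/48) = -75*(3 - 48 - 5*3*1/48) = -75*(3 - 48 - 5/16) = -75*(-725/16) = 54375/16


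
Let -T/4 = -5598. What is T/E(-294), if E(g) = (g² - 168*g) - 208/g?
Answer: 822906/4991705 ≈ 0.16485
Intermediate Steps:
T = 22392 (T = -4*(-5598) = 22392)
E(g) = g² - 208/g - 168*g
T/E(-294) = 22392/(((-208 + (-294)²*(-168 - 294))/(-294))) = 22392/((-(-208 + 86436*(-462))/294)) = 22392/((-(-208 - 39933432)/294)) = 22392/((-1/294*(-39933640))) = 22392/(19966820/147) = 22392*(147/19966820) = 822906/4991705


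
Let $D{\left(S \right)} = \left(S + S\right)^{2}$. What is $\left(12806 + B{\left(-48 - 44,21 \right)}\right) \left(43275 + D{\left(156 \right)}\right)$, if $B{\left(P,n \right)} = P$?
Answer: $1787829966$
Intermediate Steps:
$D{\left(S \right)} = 4 S^{2}$ ($D{\left(S \right)} = \left(2 S\right)^{2} = 4 S^{2}$)
$\left(12806 + B{\left(-48 - 44,21 \right)}\right) \left(43275 + D{\left(156 \right)}\right) = \left(12806 - 92\right) \left(43275 + 4 \cdot 156^{2}\right) = \left(12806 - 92\right) \left(43275 + 4 \cdot 24336\right) = 12714 \left(43275 + 97344\right) = 12714 \cdot 140619 = 1787829966$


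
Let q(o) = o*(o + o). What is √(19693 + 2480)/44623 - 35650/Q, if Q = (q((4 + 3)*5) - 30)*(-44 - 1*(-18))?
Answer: 3565/6292 + √22173/44623 ≈ 0.56993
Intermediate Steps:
q(o) = 2*o² (q(o) = o*(2*o) = 2*o²)
Q = -62920 (Q = (2*((4 + 3)*5)² - 30)*(-44 - 1*(-18)) = (2*(7*5)² - 30)*(-44 + 18) = (2*35² - 30)*(-26) = (2*1225 - 30)*(-26) = (2450 - 30)*(-26) = 2420*(-26) = -62920)
√(19693 + 2480)/44623 - 35650/Q = √(19693 + 2480)/44623 - 35650/(-62920) = √22173*(1/44623) - 35650*(-1/62920) = √22173/44623 + 3565/6292 = 3565/6292 + √22173/44623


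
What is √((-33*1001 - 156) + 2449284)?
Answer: 3*√268455 ≈ 1554.4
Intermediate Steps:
√((-33*1001 - 156) + 2449284) = √((-33033 - 156) + 2449284) = √(-33189 + 2449284) = √2416095 = 3*√268455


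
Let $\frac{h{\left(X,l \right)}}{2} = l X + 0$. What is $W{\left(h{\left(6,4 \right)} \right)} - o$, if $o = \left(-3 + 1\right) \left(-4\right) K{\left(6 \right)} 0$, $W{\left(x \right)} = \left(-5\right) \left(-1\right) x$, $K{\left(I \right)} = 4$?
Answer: $240$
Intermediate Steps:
$h{\left(X,l \right)} = 2 X l$ ($h{\left(X,l \right)} = 2 \left(l X + 0\right) = 2 \left(X l + 0\right) = 2 X l$)
$W{\left(x \right)} = 5 x$
$o = 0$ ($o = \left(-3 + 1\right) \left(-4\right) 4 \cdot 0 = \left(-2\right) \left(-4\right) 4 \cdot 0 = 8 \cdot 4 \cdot 0 = 32 \cdot 0 = 0$)
$W{\left(h{\left(6,4 \right)} \right)} - o = 5 \cdot 2 \cdot 6 \cdot 4 - 0 = 5 \cdot 48 + 0 = 240 + 0 = 240$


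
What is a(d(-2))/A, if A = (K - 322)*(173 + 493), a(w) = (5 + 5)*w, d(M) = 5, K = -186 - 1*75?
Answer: -25/194139 ≈ -0.00012877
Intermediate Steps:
K = -261 (K = -186 - 75 = -261)
a(w) = 10*w
A = -388278 (A = (-261 - 322)*(173 + 493) = -583*666 = -388278)
a(d(-2))/A = (10*5)/(-388278) = 50*(-1/388278) = -25/194139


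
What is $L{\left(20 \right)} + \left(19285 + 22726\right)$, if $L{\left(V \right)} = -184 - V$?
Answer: $41807$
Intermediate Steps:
$L{\left(20 \right)} + \left(19285 + 22726\right) = \left(-184 - 20\right) + \left(19285 + 22726\right) = \left(-184 - 20\right) + 42011 = -204 + 42011 = 41807$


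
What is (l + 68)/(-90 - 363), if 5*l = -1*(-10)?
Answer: -70/453 ≈ -0.15453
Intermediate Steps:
l = 2 (l = (-1*(-10))/5 = (⅕)*10 = 2)
(l + 68)/(-90 - 363) = (2 + 68)/(-90 - 363) = 70/(-453) = 70*(-1/453) = -70/453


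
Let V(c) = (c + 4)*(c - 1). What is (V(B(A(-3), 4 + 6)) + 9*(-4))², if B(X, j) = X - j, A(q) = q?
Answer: 8100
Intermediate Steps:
V(c) = (-1 + c)*(4 + c) (V(c) = (4 + c)*(-1 + c) = (-1 + c)*(4 + c))
(V(B(A(-3), 4 + 6)) + 9*(-4))² = ((-4 + (-3 - (4 + 6))² + 3*(-3 - (4 + 6))) + 9*(-4))² = ((-4 + (-3 - 1*10)² + 3*(-3 - 1*10)) - 36)² = ((-4 + (-3 - 10)² + 3*(-3 - 10)) - 36)² = ((-4 + (-13)² + 3*(-13)) - 36)² = ((-4 + 169 - 39) - 36)² = (126 - 36)² = 90² = 8100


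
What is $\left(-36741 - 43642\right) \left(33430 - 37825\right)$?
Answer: $353283285$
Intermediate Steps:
$\left(-36741 - 43642\right) \left(33430 - 37825\right) = \left(-80383\right) \left(-4395\right) = 353283285$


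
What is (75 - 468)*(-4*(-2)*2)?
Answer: -6288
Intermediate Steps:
(75 - 468)*(-4*(-2)*2) = -3144*2 = -393*16 = -6288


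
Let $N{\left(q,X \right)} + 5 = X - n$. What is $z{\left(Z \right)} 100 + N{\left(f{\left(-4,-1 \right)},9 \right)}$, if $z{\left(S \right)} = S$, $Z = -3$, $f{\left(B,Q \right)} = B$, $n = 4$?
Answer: $-300$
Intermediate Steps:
$N{\left(q,X \right)} = -9 + X$ ($N{\left(q,X \right)} = -5 + \left(X - 4\right) = -5 + \left(-4 + X\right) = -9 + X$)
$z{\left(Z \right)} 100 + N{\left(f{\left(-4,-1 \right)},9 \right)} = \left(-3\right) 100 + \left(-9 + 9\right) = -300 + 0 = -300$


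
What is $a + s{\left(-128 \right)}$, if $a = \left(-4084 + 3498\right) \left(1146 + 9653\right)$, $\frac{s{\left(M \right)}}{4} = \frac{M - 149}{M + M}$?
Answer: $- \frac{405005419}{64} \approx -6.3282 \cdot 10^{6}$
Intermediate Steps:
$s{\left(M \right)} = \frac{2 \left(-149 + M\right)}{M}$ ($s{\left(M \right)} = 4 \frac{M - 149}{M + M} = 4 \frac{-149 + M}{2 M} = \frac{2 \left(-149 + M\right)}{M}$)
$a = -6328214$ ($a = \left(-586\right) 10799 = -6328214$)
$a + s{\left(-128 \right)} = -6328214 - \left(-2 + \frac{298}{-128}\right) = -6328214 + \left(2 - - \frac{149}{64}\right) = -6328214 + \left(2 + \frac{149}{64}\right) = -6328214 + \frac{277}{64} = - \frac{405005419}{64}$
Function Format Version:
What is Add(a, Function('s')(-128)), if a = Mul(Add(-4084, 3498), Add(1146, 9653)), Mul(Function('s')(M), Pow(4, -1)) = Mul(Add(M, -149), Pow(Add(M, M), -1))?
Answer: Rational(-405005419, 64) ≈ -6.3282e+6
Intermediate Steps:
Function('s')(M) = Mul(2, Pow(M, -1), Add(-149, M)) (Function('s')(M) = Mul(4, Mul(Add(M, -149), Pow(Add(M, M), -1))) = Mul(4, Mul(Add(-149, M), Pow(Mul(2, M), -1))) = Mul(4, Mul(Add(-149, M), Mul(Rational(1, 2), Pow(M, -1)))) = Mul(4, Mul(Rational(1, 2), Pow(M, -1), Add(-149, M))) = Mul(2, Pow(M, -1), Add(-149, M)))
a = -6328214 (a = Mul(-586, 10799) = -6328214)
Add(a, Function('s')(-128)) = Add(-6328214, Add(2, Mul(-298, Pow(-128, -1)))) = Add(-6328214, Add(2, Mul(-298, Rational(-1, 128)))) = Add(-6328214, Add(2, Rational(149, 64))) = Add(-6328214, Rational(277, 64)) = Rational(-405005419, 64)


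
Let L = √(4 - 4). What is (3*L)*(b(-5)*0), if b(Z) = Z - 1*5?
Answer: 0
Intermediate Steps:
b(Z) = -5 + Z (b(Z) = Z - 5 = -5 + Z)
L = 0 (L = √0 = 0)
(3*L)*(b(-5)*0) = (3*0)*((-5 - 5)*0) = 0*(-10*0) = 0*0 = 0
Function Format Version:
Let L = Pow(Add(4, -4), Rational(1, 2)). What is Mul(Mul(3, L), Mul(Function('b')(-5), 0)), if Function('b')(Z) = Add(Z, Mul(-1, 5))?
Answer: 0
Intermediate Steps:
Function('b')(Z) = Add(-5, Z) (Function('b')(Z) = Add(Z, -5) = Add(-5, Z))
L = 0 (L = Pow(0, Rational(1, 2)) = 0)
Mul(Mul(3, L), Mul(Function('b')(-5), 0)) = Mul(Mul(3, 0), Mul(Add(-5, -5), 0)) = Mul(0, Mul(-10, 0)) = Mul(0, 0) = 0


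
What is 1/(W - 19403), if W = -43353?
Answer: -1/62756 ≈ -1.5935e-5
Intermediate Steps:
1/(W - 19403) = 1/(-43353 - 19403) = 1/(-62756) = -1/62756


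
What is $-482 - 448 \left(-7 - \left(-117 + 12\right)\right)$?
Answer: $-44386$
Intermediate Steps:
$-482 - 448 \left(-7 - \left(-117 + 12\right)\right) = -482 - 448 \left(-7 - -105\right) = -482 - 448 \left(-7 + 105\right) = -482 - 43904 = -44386$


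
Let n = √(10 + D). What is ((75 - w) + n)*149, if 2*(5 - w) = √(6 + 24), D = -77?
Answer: 10430 + 149*√30/2 + 149*I*√67 ≈ 10838.0 + 1219.6*I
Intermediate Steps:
n = I*√67 (n = √(10 - 77) = √(-67) = I*√67 ≈ 8.1853*I)
w = 5 - √30/2 (w = 5 - √(6 + 24)/2 = 5 - √30/2 ≈ 2.2614)
((75 - w) + n)*149 = ((75 - (5 - √30/2)) + I*√67)*149 = ((75 + (-5 + √30/2)) + I*√67)*149 = ((70 + √30/2) + I*√67)*149 = (70 + √30/2 + I*√67)*149 = 10430 + 149*√30/2 + 149*I*√67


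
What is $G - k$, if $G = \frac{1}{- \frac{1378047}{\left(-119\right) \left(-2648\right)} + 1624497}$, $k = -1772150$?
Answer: $\frac{907158482301731662}{511897120617} \approx 1.7722 \cdot 10^{6}$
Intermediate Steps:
$G = \frac{315112}{511897120617}$ ($G = \frac{1}{- \frac{1378047}{315112} + 1624497} = \frac{1}{\frac{511897120617}{315112}} = \frac{315112}{511897120617} \approx 6.1558 \cdot 10^{-7}$)
$G - k = \frac{315112}{511897120617} - -1772150 = \frac{315112}{511897120617} + 1772150 = \frac{907158482301731662}{511897120617}$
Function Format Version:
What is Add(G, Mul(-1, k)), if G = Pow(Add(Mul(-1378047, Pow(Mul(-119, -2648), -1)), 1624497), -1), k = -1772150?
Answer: Rational(907158482301731662, 511897120617) ≈ 1.7722e+6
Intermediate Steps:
G = Rational(315112, 511897120617) (G = Pow(Add(Mul(-1378047, Pow(315112, -1)), 1624497), -1) = Pow(Add(Mul(-1378047, Rational(1, 315112)), 1624497), -1) = Pow(Add(Rational(-1378047, 315112), 1624497), -1) = Pow(Rational(511897120617, 315112), -1) = Rational(315112, 511897120617) ≈ 6.1558e-7)
Add(G, Mul(-1, k)) = Add(Rational(315112, 511897120617), Mul(-1, -1772150)) = Add(Rational(315112, 511897120617), 1772150) = Rational(907158482301731662, 511897120617)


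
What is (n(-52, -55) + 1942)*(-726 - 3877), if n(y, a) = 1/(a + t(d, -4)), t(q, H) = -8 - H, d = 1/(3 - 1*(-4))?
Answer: -527397931/59 ≈ -8.9389e+6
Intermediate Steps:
d = 1/7 (d = 1/(3 + 4) = 1/7 ≈ 0.14286)
n(y, a) = 1/(-4 + a) (n(y, a) = 1/(a + (-8 - 1*(-4))) = 1/(a + (-8 + 4)) = 1/(a - 4) = 1/(-4 + a))
(n(-52, -55) + 1942)*(-726 - 3877) = (1/(-4 - 55) + 1942)*(-726 - 3877) = (1/(-59) + 1942)*(-4603) = (-1/59 + 1942)*(-4603) = (114577/59)*(-4603) = -527397931/59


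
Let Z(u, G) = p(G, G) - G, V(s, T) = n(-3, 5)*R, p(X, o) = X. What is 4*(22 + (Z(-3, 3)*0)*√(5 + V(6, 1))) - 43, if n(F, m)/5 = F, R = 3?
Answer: 45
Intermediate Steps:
n(F, m) = 5*F
V(s, T) = -45 (V(s, T) = (5*(-3))*3 = -15*3 = -45)
Z(u, G) = 0 (Z(u, G) = G - G = 0)
4*(22 + (Z(-3, 3)*0)*√(5 + V(6, 1))) - 43 = 4*(22 + (0*0)*√(5 - 45)) - 43 = 4*(22 + 0*√(-40)) - 43 = 4*(22 + 0*(2*I*√10)) - 43 = 4*(22 + 0) - 43 = 4*22 - 43 = 88 - 43 = 45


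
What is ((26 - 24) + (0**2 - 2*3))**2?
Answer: 16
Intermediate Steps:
((26 - 24) + (0**2 - 2*3))**2 = (2 + (0 - 6))**2 = (2 - 6)**2 = (-4)**2 = 16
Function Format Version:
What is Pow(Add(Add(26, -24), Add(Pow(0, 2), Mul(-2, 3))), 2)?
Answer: 16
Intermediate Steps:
Pow(Add(Add(26, -24), Add(Pow(0, 2), Mul(-2, 3))), 2) = Pow(Add(2, Add(0, -6)), 2) = Pow(Add(2, -6), 2) = Pow(-4, 2) = 16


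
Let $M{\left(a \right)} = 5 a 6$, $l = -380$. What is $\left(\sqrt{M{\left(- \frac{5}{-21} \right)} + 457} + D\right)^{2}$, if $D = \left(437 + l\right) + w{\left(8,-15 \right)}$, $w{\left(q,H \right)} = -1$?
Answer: $\frac{25201}{7} + 912 \sqrt{7} \approx 6013.1$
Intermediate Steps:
$D = 56$ ($D = \left(437 - 380\right) - 1 = 57 - 1 = 56$)
$M{\left(a \right)} = 30 a$
$\left(\sqrt{M{\left(- \frac{5}{-21} \right)} + 457} + D\right)^{2} = \left(\sqrt{30 \left(- \frac{5}{-21}\right) + 457} + 56\right)^{2} = \left(\sqrt{30 \left(\left(-5\right) \left(- \frac{1}{21}\right)\right) + 457} + 56\right)^{2} = \left(\sqrt{30 \cdot \frac{5}{21} + 457} + 56\right)^{2} = \left(\sqrt{\frac{50}{7} + 457} + 56\right)^{2} = \left(\sqrt{\frac{3249}{7}} + 56\right)^{2} = \left(\frac{57 \sqrt{7}}{7} + 56\right)^{2} = \left(56 + \frac{57 \sqrt{7}}{7}\right)^{2}$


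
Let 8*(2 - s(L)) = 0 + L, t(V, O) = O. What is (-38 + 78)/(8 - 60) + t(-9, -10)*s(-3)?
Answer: -1275/52 ≈ -24.519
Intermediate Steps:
s(L) = 2 - L/8 (s(L) = 2 - (0 + L)/8 = 2 - L/8)
(-38 + 78)/(8 - 60) + t(-9, -10)*s(-3) = (-38 + 78)/(8 - 60) - 10*(2 - ⅛*(-3)) = 40/(-52) - 10*(2 + 3/8) = 40*(-1/52) - 10*19/8 = -10/13 - 95/4 = -1275/52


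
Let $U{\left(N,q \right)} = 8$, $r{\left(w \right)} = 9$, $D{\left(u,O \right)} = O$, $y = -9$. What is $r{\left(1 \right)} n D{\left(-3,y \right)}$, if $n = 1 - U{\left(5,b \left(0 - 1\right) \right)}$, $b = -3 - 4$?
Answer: $567$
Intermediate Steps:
$b = -7$
$n = -7$ ($n = 1 - 8 = -7$)
$r{\left(1 \right)} n D{\left(-3,y \right)} = 9 \left(-7\right) \left(-9\right) = \left(-63\right) \left(-9\right) = 567$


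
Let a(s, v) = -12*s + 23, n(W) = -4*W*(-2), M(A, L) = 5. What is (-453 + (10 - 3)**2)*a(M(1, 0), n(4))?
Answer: 14948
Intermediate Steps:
n(W) = 8*W
a(s, v) = 23 - 12*s
(-453 + (10 - 3)**2)*a(M(1, 0), n(4)) = (-453 + (10 - 3)**2)*(23 - 12*5) = (-453 + 7**2)*(23 - 60) = (-453 + 49)*(-37) = -404*(-37) = 14948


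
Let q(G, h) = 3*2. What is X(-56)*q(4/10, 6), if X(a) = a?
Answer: -336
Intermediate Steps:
q(G, h) = 6
X(-56)*q(4/10, 6) = -56*6 = -336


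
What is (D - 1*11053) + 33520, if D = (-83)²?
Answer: 29356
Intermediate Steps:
D = 6889
(D - 1*11053) + 33520 = (6889 - 1*11053) + 33520 = (6889 - 11053) + 33520 = -4164 + 33520 = 29356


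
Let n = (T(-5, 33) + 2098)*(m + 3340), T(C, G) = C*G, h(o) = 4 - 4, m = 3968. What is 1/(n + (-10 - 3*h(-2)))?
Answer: 1/14126354 ≈ 7.0790e-8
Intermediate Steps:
h(o) = 0
n = 14126364 (n = (-5*33 + 2098)*(3968 + 3340) = (-165 + 2098)*7308 = 1933*7308 = 14126364)
1/(n + (-10 - 3*h(-2))) = 1/(14126364 + (-10 - 3*0)) = 1/(14126364 + (-10 + 0)) = 1/(14126364 - 10) = 1/14126354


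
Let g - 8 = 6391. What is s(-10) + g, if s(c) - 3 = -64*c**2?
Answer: 2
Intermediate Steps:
g = 6399 (g = 8 + 6391 = 6399)
s(c) = 3 - 64*c**2
s(-10) + g = (3 - 64*(-10)**2) + 6399 = (3 - 64*100) + 6399 = (3 - 6400) + 6399 = -6397 + 6399 = 2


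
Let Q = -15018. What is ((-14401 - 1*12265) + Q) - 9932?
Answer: -51616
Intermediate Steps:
((-14401 - 1*12265) + Q) - 9932 = ((-14401 - 1*12265) - 15018) - 9932 = ((-14401 - 12265) - 15018) - 9932 = (-26666 - 15018) - 9932 = -41684 - 9932 = -51616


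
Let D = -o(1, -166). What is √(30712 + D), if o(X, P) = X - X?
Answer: 2*√7678 ≈ 175.25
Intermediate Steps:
o(X, P) = 0
D = 0 (D = -1*0 = 0)
√(30712 + D) = √(30712 + 0) = √30712 = 2*√7678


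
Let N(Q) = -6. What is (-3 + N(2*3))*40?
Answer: -360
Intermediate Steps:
(-3 + N(2*3))*40 = (-3 - 6)*40 = -9*40 = -360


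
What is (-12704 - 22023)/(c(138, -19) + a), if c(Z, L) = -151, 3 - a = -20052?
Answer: -34727/19904 ≈ -1.7447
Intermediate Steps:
a = 20055 (a = 3 - 1*(-20052) = 3 + 20052 = 20055)
(-12704 - 22023)/(c(138, -19) + a) = (-12704 - 22023)/(-151 + 20055) = -34727/19904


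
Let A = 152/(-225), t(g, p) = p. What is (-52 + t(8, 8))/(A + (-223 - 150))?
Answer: 9900/84077 ≈ 0.11775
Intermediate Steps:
A = -152/225 (A = 152*(-1/225) = -152/225 ≈ -0.67556)
(-52 + t(8, 8))/(A + (-223 - 150)) = (-52 + 8)/(-152/225 + (-223 - 150)) = -44/(-152/225 - 373) = -44/(-84077/225) = -44*(-225/84077) = 9900/84077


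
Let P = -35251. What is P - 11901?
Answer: -47152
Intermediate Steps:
P - 11901 = -35251 - 11901 = -47152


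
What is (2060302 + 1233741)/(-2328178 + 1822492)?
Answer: -3294043/505686 ≈ -6.5140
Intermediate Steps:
(2060302 + 1233741)/(-2328178 + 1822492) = 3294043/(-505686) = 3294043*(-1/505686) = -3294043/505686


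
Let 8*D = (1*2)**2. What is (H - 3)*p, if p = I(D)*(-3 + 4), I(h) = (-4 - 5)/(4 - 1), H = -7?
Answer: 30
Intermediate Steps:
D = 1/2 (D = (1*2)**2/8 = (1/8)*2**2 = (1/8)*4 = 1/2 ≈ 0.50000)
I(h) = -3 (I(h) = -9/3 = -9*1/3 = -3)
p = -3 (p = -3*(-3 + 4) = -3*1 = -3)
(H - 3)*p = (-7 - 3)*(-3) = -10*(-3) = 30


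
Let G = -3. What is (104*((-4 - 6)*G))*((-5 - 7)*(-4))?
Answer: 149760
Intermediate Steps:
(104*((-4 - 6)*G))*((-5 - 7)*(-4)) = (104*((-4 - 6)*(-3)))*((-5 - 7)*(-4)) = (104*(-10*(-3)))*(-12*(-4)) = (104*30)*48 = 3120*48 = 149760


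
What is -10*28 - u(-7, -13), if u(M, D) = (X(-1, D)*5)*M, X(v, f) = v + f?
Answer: -770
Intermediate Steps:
X(v, f) = f + v
u(M, D) = M*(-5 + 5*D) (u(M, D) = ((D - 1)*5)*M = ((-1 + D)*5)*M = (-5 + 5*D)*M = M*(-5 + 5*D))
-10*28 - u(-7, -13) = -10*28 - 5*(-7)*(-1 - 13) = -280 - 5*(-7)*(-14) = -280 - 1*490 = -280 - 490 = -770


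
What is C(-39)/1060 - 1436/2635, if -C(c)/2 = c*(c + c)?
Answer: -175535/27931 ≈ -6.2846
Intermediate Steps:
C(c) = -4*c² (C(c) = -2*c*(c + c) = -2*c*2*c = -4*c²)
C(-39)/1060 - 1436/2635 = -4*(-39)²/1060 - 1436/2635 = -4*1521*(1/1060) - 1436*1/2635 = -6084*1/1060 - 1436/2635 = -1521/265 - 1436/2635 = -175535/27931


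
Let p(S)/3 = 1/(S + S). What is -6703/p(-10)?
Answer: 134060/3 ≈ 44687.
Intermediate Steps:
p(S) = 3/(2*S) (p(S) = 3/(S + S) = 3/((2*S)) = 3*(1/(2*S)) = 3/(2*S))
-6703/p(-10) = -6703/((3/2)/(-10)) = -6703/((3/2)*(-1/10)) = -6703/(-3/20) = -6703*(-20/3) = 134060/3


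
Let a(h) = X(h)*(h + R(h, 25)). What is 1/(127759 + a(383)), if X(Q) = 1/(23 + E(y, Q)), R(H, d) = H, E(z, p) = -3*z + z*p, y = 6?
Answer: 2303/294229743 ≈ 7.8272e-6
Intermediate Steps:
E(z, p) = -3*z + p*z
X(Q) = 1/(5 + 6*Q) (X(Q) = 1/(23 + 6*(-3 + Q)) = 1/(23 + (-18 + 6*Q)) = 1/(5 + 6*Q))
a(h) = 2*h/(5 + 6*h) (a(h) = (h + h)/(5 + 6*h) = (2*h)/(5 + 6*h) = 2*h/(5 + 6*h))
1/(127759 + a(383)) = 1/(127759 + 2*383/(5 + 6*383)) = 1/(127759 + 2*383/(5 + 2298)) = 1/(127759 + 2*383/2303) = 1/(127759 + 2*383*(1/2303)) = 1/(127759 + 766/2303) = 1/(294229743/2303) = 2303/294229743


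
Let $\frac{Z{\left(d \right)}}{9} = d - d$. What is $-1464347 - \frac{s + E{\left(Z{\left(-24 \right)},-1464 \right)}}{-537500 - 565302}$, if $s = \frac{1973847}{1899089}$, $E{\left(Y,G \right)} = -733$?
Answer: $- \frac{1533404980947795278}{1047159573689} \approx -1.4643 \cdot 10^{6}$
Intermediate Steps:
$Z{\left(d \right)} = 0$ ($Z{\left(d \right)} = 9 \left(d - d\right) = 9 \cdot 0 = 0$)
$s = \frac{1973847}{1899089}$ ($s = 1973847 \cdot \frac{1}{1899089} = \frac{1973847}{1899089} \approx 1.0394$)
$-1464347 - \frac{s + E{\left(Z{\left(-24 \right)},-1464 \right)}}{-537500 - 565302} = -1464347 - \frac{\frac{1973847}{1899089} - 733}{-537500 - 565302} = -1464347 - - \frac{1390058390}{1899089 \left(-1102802\right)} = -1464347 - \left(- \frac{1390058390}{1899089}\right) \left(- \frac{1}{1102802}\right) = -1464347 - \frac{695029195}{1047159573689} = - \frac{1533404980947795278}{1047159573689}$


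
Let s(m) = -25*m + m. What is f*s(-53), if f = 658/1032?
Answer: 34874/43 ≈ 811.02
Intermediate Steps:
s(m) = -24*m
f = 329/516 (f = 658*(1/1032) = 329/516 ≈ 0.63760)
f*s(-53) = 329*(-24*(-53))/516 = (329/516)*1272 = 34874/43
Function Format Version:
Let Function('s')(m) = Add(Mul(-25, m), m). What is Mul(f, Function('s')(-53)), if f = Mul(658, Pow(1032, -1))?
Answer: Rational(34874, 43) ≈ 811.02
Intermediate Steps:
Function('s')(m) = Mul(-24, m)
f = Rational(329, 516) (f = Mul(658, Rational(1, 1032)) = Rational(329, 516) ≈ 0.63760)
Mul(f, Function('s')(-53)) = Mul(Rational(329, 516), Mul(-24, -53)) = Mul(Rational(329, 516), 1272) = Rational(34874, 43)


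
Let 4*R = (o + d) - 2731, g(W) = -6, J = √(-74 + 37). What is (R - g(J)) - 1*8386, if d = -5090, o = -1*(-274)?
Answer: -41067/4 ≈ -10267.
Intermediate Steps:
o = 274
J = I*√37 (J = √(-37) = I*√37 ≈ 6.0828*I)
R = -7547/4 (R = ((274 - 5090) - 2731)/4 = (-4816 - 2731)/4 = (¼)*(-7547) = -7547/4 ≈ -1886.8)
(R - g(J)) - 1*8386 = (-7547/4 - 1*(-6)) - 1*8386 = (-7547/4 + 6) - 8386 = -7523/4 - 8386 = -41067/4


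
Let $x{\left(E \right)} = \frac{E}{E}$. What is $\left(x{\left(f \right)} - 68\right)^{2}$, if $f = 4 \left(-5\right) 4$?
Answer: $4489$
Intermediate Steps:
$f = -80$ ($f = \left(-20\right) 4 = -80$)
$x{\left(E \right)} = 1$
$\left(x{\left(f \right)} - 68\right)^{2} = \left(1 - 68\right)^{2} = \left(-67\right)^{2} = 4489$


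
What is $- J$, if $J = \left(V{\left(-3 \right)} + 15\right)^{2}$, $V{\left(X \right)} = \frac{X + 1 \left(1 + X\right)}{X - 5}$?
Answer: $- \frac{15625}{64} \approx -244.14$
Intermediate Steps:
$V{\left(X \right)} = \frac{1 + 2 X}{-5 + X}$ ($V{\left(X \right)} = \frac{X + \left(1 + X\right)}{-5 + X} = \frac{1 + 2 X}{-5 + X}$)
$J = \frac{15625}{64}$ ($J = \left(\frac{1 + 2 \left(-3\right)}{-5 - 3} + 15\right)^{2} = \left(\frac{1 - 6}{-8} + 15\right)^{2} = \left(\left(- \frac{1}{8}\right) \left(-5\right) + 15\right)^{2} = \left(\frac{5}{8} + 15\right)^{2} = \left(\frac{125}{8}\right)^{2} = \frac{15625}{64} \approx 244.14$)
$- J = \left(-1\right) \frac{15625}{64} = - \frac{15625}{64}$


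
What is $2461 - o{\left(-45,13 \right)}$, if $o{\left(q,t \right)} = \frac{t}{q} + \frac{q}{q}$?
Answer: $\frac{110713}{45} \approx 2460.3$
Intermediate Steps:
$o{\left(q,t \right)} = 1 + \frac{t}{q}$ ($o{\left(q,t \right)} = \frac{t}{q} + 1 = 1 + \frac{t}{q}$)
$2461 - o{\left(-45,13 \right)} = 2461 - \frac{-45 + 13}{-45} = 2461 - \left(- \frac{1}{45}\right) \left(-32\right) = 2461 - \frac{32}{45} = \frac{110713}{45}$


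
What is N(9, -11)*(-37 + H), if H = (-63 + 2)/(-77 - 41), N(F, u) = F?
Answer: -38745/118 ≈ -328.35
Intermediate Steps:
H = 61/118 (H = -61/(-118) = -61*(-1/118) = 61/118 ≈ 0.51695)
N(9, -11)*(-37 + H) = 9*(-37 + 61/118) = 9*(-4305/118) = -38745/118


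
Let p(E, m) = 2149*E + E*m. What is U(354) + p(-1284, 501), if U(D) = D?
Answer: -3402246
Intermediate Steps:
U(354) + p(-1284, 501) = 354 - 1284*(2149 + 501) = 354 - 1284*2650 = 354 - 3402600 = -3402246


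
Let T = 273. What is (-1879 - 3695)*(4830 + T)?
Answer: -28444122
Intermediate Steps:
(-1879 - 3695)*(4830 + T) = (-1879 - 3695)*(4830 + 273) = -5574*5103 = -28444122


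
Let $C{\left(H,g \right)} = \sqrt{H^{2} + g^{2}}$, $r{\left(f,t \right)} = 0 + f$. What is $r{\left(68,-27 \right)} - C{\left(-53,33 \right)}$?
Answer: $68 - \sqrt{3898} \approx 5.566$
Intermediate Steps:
$r{\left(f,t \right)} = f$
$r{\left(68,-27 \right)} - C{\left(-53,33 \right)} = 68 - \sqrt{\left(-53\right)^{2} + 33^{2}} = 68 - \sqrt{2809 + 1089} = 68 - \sqrt{3898}$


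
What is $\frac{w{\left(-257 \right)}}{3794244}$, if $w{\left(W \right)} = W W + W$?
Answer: $\frac{16448}{948561} \approx 0.01734$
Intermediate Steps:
$w{\left(W \right)} = W + W^{2}$ ($w{\left(W \right)} = W^{2} + W = W + W^{2}$)
$\frac{w{\left(-257 \right)}}{3794244} = \frac{\left(-257\right) \left(1 - 257\right)}{3794244} = \left(-257\right) \left(-256\right) \frac{1}{3794244} = 65792 \cdot \frac{1}{3794244} = \frac{16448}{948561}$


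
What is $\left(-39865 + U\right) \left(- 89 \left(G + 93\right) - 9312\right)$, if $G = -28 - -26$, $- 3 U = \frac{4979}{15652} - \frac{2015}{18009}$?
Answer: $\frac{1963024574804899}{2828196} \approx 6.9409 \cdot 10^{8}$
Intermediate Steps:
$U = - \frac{4471387}{65048508}$ ($U = - \frac{\frac{4979}{15652} - \frac{2015}{18009}}{3} = - \frac{4979 \cdot \frac{1}{15652} - \frac{2015}{18009}}{3} = - \frac{\frac{383}{1204} - \frac{2015}{18009}}{3} = \left(- \frac{1}{3}\right) \frac{4471387}{21682836} = - \frac{4471387}{65048508} \approx -0.068739$)
$G = -2$ ($G = -28 + 26 = -2$)
$\left(-39865 + U\right) \left(- 89 \left(G + 93\right) - 9312\right) = \left(-39865 - \frac{4471387}{65048508}\right) \left(- 89 \left(-2 + 93\right) - 9312\right) = - \frac{2593163242807 \left(\left(-89\right) 91 - 9312\right)}{65048508} = - \frac{2593163242807 \left(-8099 - 9312\right)}{65048508} = \left(- \frac{2593163242807}{65048508}\right) \left(-17411\right) = \frac{1963024574804899}{2828196}$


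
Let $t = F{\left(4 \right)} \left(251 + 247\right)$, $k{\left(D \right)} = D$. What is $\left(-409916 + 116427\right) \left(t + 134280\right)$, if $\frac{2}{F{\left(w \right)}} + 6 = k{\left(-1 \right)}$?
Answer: $-39367943628$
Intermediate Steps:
$F{\left(w \right)} = - \frac{2}{7}$ ($F{\left(w \right)} = \frac{2}{-6 - 1} = \frac{2}{-7} = 2 \left(- \frac{1}{7}\right) = - \frac{2}{7}$)
$t = - \frac{996}{7}$ ($t = - \frac{2 \left(251 + 247\right)}{7} = \left(- \frac{2}{7}\right) 498 = - \frac{996}{7} \approx -142.29$)
$\left(-409916 + 116427\right) \left(t + 134280\right) = \left(-409916 + 116427\right) \left(- \frac{996}{7} + 134280\right) = \left(-293489\right) \frac{938964}{7} = -39367943628$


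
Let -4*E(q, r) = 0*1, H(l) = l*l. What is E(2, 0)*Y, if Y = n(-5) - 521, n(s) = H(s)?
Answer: 0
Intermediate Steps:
H(l) = l²
n(s) = s²
E(q, r) = 0 (E(q, r) = -0 = -¼*0 = 0)
Y = -496 (Y = (-5)² - 521 = 25 - 521 = -496)
E(2, 0)*Y = 0*(-496) = 0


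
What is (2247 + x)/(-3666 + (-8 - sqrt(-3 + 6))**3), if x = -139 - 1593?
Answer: -87550/717937 + 4017*sqrt(3)/717937 ≈ -0.11226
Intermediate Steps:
x = -1732
(2247 + x)/(-3666 + (-8 - sqrt(-3 + 6))**3) = (2247 - 1732)/(-3666 + (-8 - sqrt(-3 + 6))**3) = 515/(-3666 + (-8 - sqrt(3))**3)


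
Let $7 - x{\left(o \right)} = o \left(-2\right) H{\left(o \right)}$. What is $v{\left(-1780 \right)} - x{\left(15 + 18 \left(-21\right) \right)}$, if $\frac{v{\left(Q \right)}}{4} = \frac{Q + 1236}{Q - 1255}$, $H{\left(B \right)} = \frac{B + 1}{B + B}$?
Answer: $\frac{1079601}{3035} \approx 355.72$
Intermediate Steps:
$H{\left(B \right)} = \frac{1 + B}{2 B}$
$x{\left(o \right)} = 8 + o$ ($x{\left(o \right)} = 7 - o \left(-2\right) \frac{1 + o}{2 o} = 7 - - 2 o \frac{1 + o}{2 o} = 7 - \left(-1 - o\right) = 7 + \left(1 + o\right) = 8 + o$)
$v{\left(Q \right)} = \frac{4 \left(1236 + Q\right)}{-1255 + Q}$ ($v{\left(Q \right)} = 4 \frac{Q + 1236}{Q - 1255} = 4 \frac{1236 + Q}{-1255 + Q} = \frac{4 \left(1236 + Q\right)}{-1255 + Q}$)
$v{\left(-1780 \right)} - x{\left(15 + 18 \left(-21\right) \right)} = \frac{4 \left(1236 - 1780\right)}{-1255 - 1780} - \left(8 + \left(15 + 18 \left(-21\right)\right)\right) = 4 \frac{1}{-3035} \left(-544\right) - \left(8 + \left(15 - 378\right)\right) = 4 \left(- \frac{1}{3035}\right) \left(-544\right) - \left(8 - 363\right) = \frac{2176}{3035} - -355 = \frac{2176}{3035} + 355 = \frac{1079601}{3035}$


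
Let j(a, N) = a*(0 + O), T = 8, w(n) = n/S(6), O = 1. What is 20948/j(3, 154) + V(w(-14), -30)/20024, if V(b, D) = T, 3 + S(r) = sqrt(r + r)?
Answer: 52432847/7509 ≈ 6982.7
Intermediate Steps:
S(r) = -3 + sqrt(2)*sqrt(r) (S(r) = -3 + sqrt(r + r) = -3 + sqrt(2*r) = -3 + sqrt(2)*sqrt(r))
w(n) = n/(-3 + 2*sqrt(3)) (w(n) = n/(-3 + sqrt(2)*sqrt(6)) = n/(-3 + 2*sqrt(3)))
V(b, D) = 8
j(a, N) = a (j(a, N) = a*(0 + 1) = a*1 = a)
20948/j(3, 154) + V(w(-14), -30)/20024 = 20948/3 + 8/20024 = 20948*(1/3) + 8*(1/20024) = 20948/3 + 1/2503 = 52432847/7509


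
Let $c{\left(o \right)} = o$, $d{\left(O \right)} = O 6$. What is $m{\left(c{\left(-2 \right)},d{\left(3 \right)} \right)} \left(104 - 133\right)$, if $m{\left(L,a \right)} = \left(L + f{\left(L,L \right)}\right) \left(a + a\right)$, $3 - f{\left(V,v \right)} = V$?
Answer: $-3132$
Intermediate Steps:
$f{\left(V,v \right)} = 3 - V$
$d{\left(O \right)} = 6 O$
$m{\left(L,a \right)} = 6 a$ ($m{\left(L,a \right)} = \left(L - \left(-3 + L\right)\right) \left(a + a\right) = 3 \cdot 2 a = 6 a$)
$m{\left(c{\left(-2 \right)},d{\left(3 \right)} \right)} \left(104 - 133\right) = 6 \cdot 6 \cdot 3 \left(104 - 133\right) = 6 \cdot 18 \left(-29\right) = 108 \left(-29\right) = -3132$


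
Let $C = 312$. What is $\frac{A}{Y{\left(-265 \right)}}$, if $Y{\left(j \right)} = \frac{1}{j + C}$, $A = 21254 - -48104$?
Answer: $3259826$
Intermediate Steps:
$A = 69358$ ($A = 21254 + 48104 = 69358$)
$Y{\left(j \right)} = \frac{1}{312 + j}$ ($Y{\left(j \right)} = \frac{1}{j + 312} = \frac{1}{312 + j}$)
$\frac{A}{Y{\left(-265 \right)}} = \frac{69358}{\frac{1}{312 - 265}} = \frac{69358}{\frac{1}{47}} = 69358 \frac{1}{\frac{1}{47}} = 69358 \cdot 47 = 3259826$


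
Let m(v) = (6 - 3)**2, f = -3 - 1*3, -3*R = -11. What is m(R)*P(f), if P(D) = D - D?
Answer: 0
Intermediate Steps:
R = 11/3 (R = -1/3*(-11) = 11/3 ≈ 3.6667)
f = -6 (f = -3 - 3 = -6)
m(v) = 9 (m(v) = 3**2 = 9)
P(D) = 0
m(R)*P(f) = 9*0 = 0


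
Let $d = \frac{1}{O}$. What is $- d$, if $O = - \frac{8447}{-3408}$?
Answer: $- \frac{3408}{8447} \approx -0.40346$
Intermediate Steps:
$O = \frac{8447}{3408}$ ($O = \left(-8447\right) \left(- \frac{1}{3408}\right) = \frac{8447}{3408} \approx 2.4786$)
$d = \frac{3408}{8447}$ ($d = \frac{1}{\frac{8447}{3408}} = \frac{3408}{8447} \approx 0.40346$)
$- d = \left(-1\right) \frac{3408}{8447} = - \frac{3408}{8447}$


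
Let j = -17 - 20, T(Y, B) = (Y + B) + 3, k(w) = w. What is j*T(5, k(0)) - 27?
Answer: -323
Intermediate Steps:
T(Y, B) = 3 + B + Y (T(Y, B) = (B + Y) + 3 = 3 + B + Y)
j = -37
j*T(5, k(0)) - 27 = -37*(3 + 0 + 5) - 27 = -37*8 - 27 = -296 - 27 = -323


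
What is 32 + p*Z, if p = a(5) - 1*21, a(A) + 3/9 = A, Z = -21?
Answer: 375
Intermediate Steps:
a(A) = -⅓ + A
p = -49/3 (p = (-⅓ + 5) - 1*21 = 14/3 - 21 = -49/3 ≈ -16.333)
32 + p*Z = 32 - 49/3*(-21) = 32 + 343 = 375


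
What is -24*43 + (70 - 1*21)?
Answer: -983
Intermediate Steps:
-24*43 + (70 - 1*21) = -1032 + (70 - 21) = -1032 + 49 = -983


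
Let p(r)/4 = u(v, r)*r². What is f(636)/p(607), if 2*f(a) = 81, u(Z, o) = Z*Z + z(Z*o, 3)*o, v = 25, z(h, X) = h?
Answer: 81/27152775365200 ≈ 2.9831e-12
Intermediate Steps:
u(Z, o) = Z² + Z*o² (u(Z, o) = Z*Z + (Z*o)*o = Z² + Z*o²)
f(a) = 81/2 (f(a) = (½)*81 = 81/2)
p(r) = 4*r²*(625 + 25*r²) (p(r) = 4*((25*(25 + r²))*r²) = 4*((625 + 25*r²)*r²) = 4*(r²*(625 + 25*r²)) = 4*r²*(625 + 25*r²))
f(636)/p(607) = 81/(2*((100*607²*(25 + 607²)))) = 81/(2*((100*368449*(25 + 368449)))) = 81/(2*((100*368449*368474))) = (81/2)/13576387682600 = (81/2)*(1/13576387682600) = 81/27152775365200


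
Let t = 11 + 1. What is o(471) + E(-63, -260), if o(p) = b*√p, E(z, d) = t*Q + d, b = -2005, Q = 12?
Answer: -116 - 2005*√471 ≈ -43630.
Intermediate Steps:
t = 12
E(z, d) = 144 + d (E(z, d) = 12*12 + d = 144 + d)
o(p) = -2005*√p
o(471) + E(-63, -260) = -2005*√471 + (144 - 260) = -2005*√471 - 116 = -116 - 2005*√471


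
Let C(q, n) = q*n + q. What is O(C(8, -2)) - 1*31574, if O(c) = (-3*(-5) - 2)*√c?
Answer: -31574 + 26*I*√2 ≈ -31574.0 + 36.77*I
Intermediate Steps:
C(q, n) = q + n*q (C(q, n) = n*q + q = q + n*q)
O(c) = 13*√c (O(c) = (15 - 2)*√c = 13*√c)
O(C(8, -2)) - 1*31574 = 13*√(8*(1 - 2)) - 1*31574 = 13*√(8*(-1)) - 31574 = 13*√(-8) - 31574 = 13*(2*I*√2) - 31574 = 26*I*√2 - 31574 = -31574 + 26*I*√2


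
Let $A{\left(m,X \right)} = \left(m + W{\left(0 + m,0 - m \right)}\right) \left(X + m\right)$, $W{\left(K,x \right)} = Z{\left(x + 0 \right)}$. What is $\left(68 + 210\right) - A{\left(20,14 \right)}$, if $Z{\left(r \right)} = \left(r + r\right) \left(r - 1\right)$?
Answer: $-28962$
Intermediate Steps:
$Z{\left(r \right)} = 2 r \left(-1 + r\right)$
$W{\left(K,x \right)} = 2 x \left(-1 + x\right)$ ($W{\left(K,x \right)} = 2 \left(x + 0\right) \left(-1 + \left(x + 0\right)\right) = 2 x \left(-1 + x\right)$)
$A{\left(m,X \right)} = \left(X + m\right) \left(m - 2 m \left(-1 - m\right)\right)$ ($A{\left(m,X \right)} = \left(m + 2 \left(0 - m\right) \left(-1 + \left(0 - m\right)\right)\right) \left(X + m\right) = \left(m + 2 \left(- m\right) \left(-1 - m\right)\right) \left(X + m\right) = \left(m - 2 m \left(-1 - m\right)\right) \left(X + m\right) = \left(X + m\right) \left(m - 2 m \left(-1 - m\right)\right)$)
$\left(68 + 210\right) - A{\left(20,14 \right)} = \left(68 + 210\right) - 20 \left(14 + 20 + 2 \cdot 14 \left(1 + 20\right) + 2 \cdot 20 \left(1 + 20\right)\right) = 278 - 20 \left(14 + 20 + 2 \cdot 14 \cdot 21 + 2 \cdot 20 \cdot 21\right) = 278 - 20 \left(14 + 20 + 588 + 840\right) = 278 - 20 \cdot 1462 = 278 - 29240 = -28962$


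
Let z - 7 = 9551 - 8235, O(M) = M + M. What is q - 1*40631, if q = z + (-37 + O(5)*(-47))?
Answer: -39815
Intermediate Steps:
O(M) = 2*M
z = 1323 (z = 7 + (9551 - 8235) = 7 + 1316 = 1323)
q = 816 (q = 1323 + (-37 + (2*5)*(-47)) = 1323 + (-37 + 10*(-47)) = 1323 + (-37 - 470) = 1323 - 507 = 816)
q - 1*40631 = 816 - 1*40631 = 816 - 40631 = -39815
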